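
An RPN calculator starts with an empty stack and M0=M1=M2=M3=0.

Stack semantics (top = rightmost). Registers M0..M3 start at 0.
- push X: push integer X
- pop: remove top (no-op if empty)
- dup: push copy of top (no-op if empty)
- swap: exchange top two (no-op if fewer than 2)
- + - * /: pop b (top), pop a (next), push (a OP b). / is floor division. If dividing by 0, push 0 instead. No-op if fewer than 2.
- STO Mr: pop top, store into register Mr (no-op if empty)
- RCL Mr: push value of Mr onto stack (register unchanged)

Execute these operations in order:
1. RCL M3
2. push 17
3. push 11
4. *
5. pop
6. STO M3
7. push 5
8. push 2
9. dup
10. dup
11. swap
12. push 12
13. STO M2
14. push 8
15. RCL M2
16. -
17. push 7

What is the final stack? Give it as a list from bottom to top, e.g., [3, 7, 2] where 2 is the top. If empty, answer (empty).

Answer: [5, 2, 2, 2, -4, 7]

Derivation:
After op 1 (RCL M3): stack=[0] mem=[0,0,0,0]
After op 2 (push 17): stack=[0,17] mem=[0,0,0,0]
After op 3 (push 11): stack=[0,17,11] mem=[0,0,0,0]
After op 4 (*): stack=[0,187] mem=[0,0,0,0]
After op 5 (pop): stack=[0] mem=[0,0,0,0]
After op 6 (STO M3): stack=[empty] mem=[0,0,0,0]
After op 7 (push 5): stack=[5] mem=[0,0,0,0]
After op 8 (push 2): stack=[5,2] mem=[0,0,0,0]
After op 9 (dup): stack=[5,2,2] mem=[0,0,0,0]
After op 10 (dup): stack=[5,2,2,2] mem=[0,0,0,0]
After op 11 (swap): stack=[5,2,2,2] mem=[0,0,0,0]
After op 12 (push 12): stack=[5,2,2,2,12] mem=[0,0,0,0]
After op 13 (STO M2): stack=[5,2,2,2] mem=[0,0,12,0]
After op 14 (push 8): stack=[5,2,2,2,8] mem=[0,0,12,0]
After op 15 (RCL M2): stack=[5,2,2,2,8,12] mem=[0,0,12,0]
After op 16 (-): stack=[5,2,2,2,-4] mem=[0,0,12,0]
After op 17 (push 7): stack=[5,2,2,2,-4,7] mem=[0,0,12,0]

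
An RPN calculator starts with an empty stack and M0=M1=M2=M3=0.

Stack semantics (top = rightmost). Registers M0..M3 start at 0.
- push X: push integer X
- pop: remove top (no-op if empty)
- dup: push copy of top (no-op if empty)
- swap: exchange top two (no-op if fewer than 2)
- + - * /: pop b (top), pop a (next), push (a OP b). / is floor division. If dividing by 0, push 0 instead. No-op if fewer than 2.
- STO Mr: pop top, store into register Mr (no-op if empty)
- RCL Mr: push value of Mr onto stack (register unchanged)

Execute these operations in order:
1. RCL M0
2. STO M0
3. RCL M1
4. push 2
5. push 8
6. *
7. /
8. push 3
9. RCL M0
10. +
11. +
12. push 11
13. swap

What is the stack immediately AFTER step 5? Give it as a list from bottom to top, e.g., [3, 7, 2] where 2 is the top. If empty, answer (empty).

After op 1 (RCL M0): stack=[0] mem=[0,0,0,0]
After op 2 (STO M0): stack=[empty] mem=[0,0,0,0]
After op 3 (RCL M1): stack=[0] mem=[0,0,0,0]
After op 4 (push 2): stack=[0,2] mem=[0,0,0,0]
After op 5 (push 8): stack=[0,2,8] mem=[0,0,0,0]

[0, 2, 8]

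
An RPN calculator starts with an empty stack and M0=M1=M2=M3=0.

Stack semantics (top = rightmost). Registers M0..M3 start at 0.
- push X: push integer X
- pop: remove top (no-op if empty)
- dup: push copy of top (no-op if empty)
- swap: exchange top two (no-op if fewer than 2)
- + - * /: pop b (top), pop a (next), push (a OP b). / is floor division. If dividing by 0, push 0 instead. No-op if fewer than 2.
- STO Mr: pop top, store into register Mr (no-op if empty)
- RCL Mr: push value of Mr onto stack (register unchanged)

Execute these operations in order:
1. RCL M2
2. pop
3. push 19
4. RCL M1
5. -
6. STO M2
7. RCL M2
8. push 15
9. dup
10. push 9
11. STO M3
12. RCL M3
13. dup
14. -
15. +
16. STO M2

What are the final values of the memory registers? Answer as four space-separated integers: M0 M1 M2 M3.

Answer: 0 0 15 9

Derivation:
After op 1 (RCL M2): stack=[0] mem=[0,0,0,0]
After op 2 (pop): stack=[empty] mem=[0,0,0,0]
After op 3 (push 19): stack=[19] mem=[0,0,0,0]
After op 4 (RCL M1): stack=[19,0] mem=[0,0,0,0]
After op 5 (-): stack=[19] mem=[0,0,0,0]
After op 6 (STO M2): stack=[empty] mem=[0,0,19,0]
After op 7 (RCL M2): stack=[19] mem=[0,0,19,0]
After op 8 (push 15): stack=[19,15] mem=[0,0,19,0]
After op 9 (dup): stack=[19,15,15] mem=[0,0,19,0]
After op 10 (push 9): stack=[19,15,15,9] mem=[0,0,19,0]
After op 11 (STO M3): stack=[19,15,15] mem=[0,0,19,9]
After op 12 (RCL M3): stack=[19,15,15,9] mem=[0,0,19,9]
After op 13 (dup): stack=[19,15,15,9,9] mem=[0,0,19,9]
After op 14 (-): stack=[19,15,15,0] mem=[0,0,19,9]
After op 15 (+): stack=[19,15,15] mem=[0,0,19,9]
After op 16 (STO M2): stack=[19,15] mem=[0,0,15,9]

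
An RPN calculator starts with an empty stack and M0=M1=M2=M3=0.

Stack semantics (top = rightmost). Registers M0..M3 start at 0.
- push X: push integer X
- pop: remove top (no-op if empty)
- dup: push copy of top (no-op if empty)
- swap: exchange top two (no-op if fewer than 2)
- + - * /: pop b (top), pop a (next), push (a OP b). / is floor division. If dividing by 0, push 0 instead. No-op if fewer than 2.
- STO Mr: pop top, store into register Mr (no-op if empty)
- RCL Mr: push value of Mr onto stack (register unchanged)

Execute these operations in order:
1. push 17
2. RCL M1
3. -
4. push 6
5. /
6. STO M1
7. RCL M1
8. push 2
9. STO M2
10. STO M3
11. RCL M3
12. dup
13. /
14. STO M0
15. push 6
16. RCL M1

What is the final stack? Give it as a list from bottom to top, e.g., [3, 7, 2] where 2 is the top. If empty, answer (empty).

Answer: [6, 2]

Derivation:
After op 1 (push 17): stack=[17] mem=[0,0,0,0]
After op 2 (RCL M1): stack=[17,0] mem=[0,0,0,0]
After op 3 (-): stack=[17] mem=[0,0,0,0]
After op 4 (push 6): stack=[17,6] mem=[0,0,0,0]
After op 5 (/): stack=[2] mem=[0,0,0,0]
After op 6 (STO M1): stack=[empty] mem=[0,2,0,0]
After op 7 (RCL M1): stack=[2] mem=[0,2,0,0]
After op 8 (push 2): stack=[2,2] mem=[0,2,0,0]
After op 9 (STO M2): stack=[2] mem=[0,2,2,0]
After op 10 (STO M3): stack=[empty] mem=[0,2,2,2]
After op 11 (RCL M3): stack=[2] mem=[0,2,2,2]
After op 12 (dup): stack=[2,2] mem=[0,2,2,2]
After op 13 (/): stack=[1] mem=[0,2,2,2]
After op 14 (STO M0): stack=[empty] mem=[1,2,2,2]
After op 15 (push 6): stack=[6] mem=[1,2,2,2]
After op 16 (RCL M1): stack=[6,2] mem=[1,2,2,2]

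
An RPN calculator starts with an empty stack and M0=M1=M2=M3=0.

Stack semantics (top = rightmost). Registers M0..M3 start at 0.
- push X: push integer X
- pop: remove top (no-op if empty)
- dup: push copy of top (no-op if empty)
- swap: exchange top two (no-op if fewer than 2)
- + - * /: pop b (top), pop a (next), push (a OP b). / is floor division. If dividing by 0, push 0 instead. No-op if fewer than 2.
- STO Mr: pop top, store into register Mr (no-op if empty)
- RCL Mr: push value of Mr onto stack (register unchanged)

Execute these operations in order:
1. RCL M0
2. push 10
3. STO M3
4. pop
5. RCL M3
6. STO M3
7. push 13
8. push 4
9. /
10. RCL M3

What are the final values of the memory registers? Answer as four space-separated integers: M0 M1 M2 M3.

Answer: 0 0 0 10

Derivation:
After op 1 (RCL M0): stack=[0] mem=[0,0,0,0]
After op 2 (push 10): stack=[0,10] mem=[0,0,0,0]
After op 3 (STO M3): stack=[0] mem=[0,0,0,10]
After op 4 (pop): stack=[empty] mem=[0,0,0,10]
After op 5 (RCL M3): stack=[10] mem=[0,0,0,10]
After op 6 (STO M3): stack=[empty] mem=[0,0,0,10]
After op 7 (push 13): stack=[13] mem=[0,0,0,10]
After op 8 (push 4): stack=[13,4] mem=[0,0,0,10]
After op 9 (/): stack=[3] mem=[0,0,0,10]
After op 10 (RCL M3): stack=[3,10] mem=[0,0,0,10]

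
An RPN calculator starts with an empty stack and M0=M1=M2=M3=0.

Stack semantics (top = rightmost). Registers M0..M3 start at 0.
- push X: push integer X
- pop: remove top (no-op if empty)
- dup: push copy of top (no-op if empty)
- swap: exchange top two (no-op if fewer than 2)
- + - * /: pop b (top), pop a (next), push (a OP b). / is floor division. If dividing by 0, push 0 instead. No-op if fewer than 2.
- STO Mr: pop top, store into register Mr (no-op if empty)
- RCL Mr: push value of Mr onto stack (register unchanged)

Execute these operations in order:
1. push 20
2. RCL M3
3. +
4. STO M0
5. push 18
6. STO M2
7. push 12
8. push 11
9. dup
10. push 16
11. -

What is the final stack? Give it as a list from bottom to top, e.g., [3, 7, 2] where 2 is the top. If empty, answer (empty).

After op 1 (push 20): stack=[20] mem=[0,0,0,0]
After op 2 (RCL M3): stack=[20,0] mem=[0,0,0,0]
After op 3 (+): stack=[20] mem=[0,0,0,0]
After op 4 (STO M0): stack=[empty] mem=[20,0,0,0]
After op 5 (push 18): stack=[18] mem=[20,0,0,0]
After op 6 (STO M2): stack=[empty] mem=[20,0,18,0]
After op 7 (push 12): stack=[12] mem=[20,0,18,0]
After op 8 (push 11): stack=[12,11] mem=[20,0,18,0]
After op 9 (dup): stack=[12,11,11] mem=[20,0,18,0]
After op 10 (push 16): stack=[12,11,11,16] mem=[20,0,18,0]
After op 11 (-): stack=[12,11,-5] mem=[20,0,18,0]

Answer: [12, 11, -5]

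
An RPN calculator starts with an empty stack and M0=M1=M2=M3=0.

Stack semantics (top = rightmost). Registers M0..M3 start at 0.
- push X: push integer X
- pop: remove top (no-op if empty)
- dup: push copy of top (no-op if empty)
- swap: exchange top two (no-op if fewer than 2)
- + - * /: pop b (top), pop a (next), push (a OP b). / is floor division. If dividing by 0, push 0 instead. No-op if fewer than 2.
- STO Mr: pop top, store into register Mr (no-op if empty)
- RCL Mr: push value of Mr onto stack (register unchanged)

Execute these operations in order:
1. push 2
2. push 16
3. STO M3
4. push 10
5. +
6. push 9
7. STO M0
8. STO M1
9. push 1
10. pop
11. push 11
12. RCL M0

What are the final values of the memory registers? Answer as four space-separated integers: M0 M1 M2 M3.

After op 1 (push 2): stack=[2] mem=[0,0,0,0]
After op 2 (push 16): stack=[2,16] mem=[0,0,0,0]
After op 3 (STO M3): stack=[2] mem=[0,0,0,16]
After op 4 (push 10): stack=[2,10] mem=[0,0,0,16]
After op 5 (+): stack=[12] mem=[0,0,0,16]
After op 6 (push 9): stack=[12,9] mem=[0,0,0,16]
After op 7 (STO M0): stack=[12] mem=[9,0,0,16]
After op 8 (STO M1): stack=[empty] mem=[9,12,0,16]
After op 9 (push 1): stack=[1] mem=[9,12,0,16]
After op 10 (pop): stack=[empty] mem=[9,12,0,16]
After op 11 (push 11): stack=[11] mem=[9,12,0,16]
After op 12 (RCL M0): stack=[11,9] mem=[9,12,0,16]

Answer: 9 12 0 16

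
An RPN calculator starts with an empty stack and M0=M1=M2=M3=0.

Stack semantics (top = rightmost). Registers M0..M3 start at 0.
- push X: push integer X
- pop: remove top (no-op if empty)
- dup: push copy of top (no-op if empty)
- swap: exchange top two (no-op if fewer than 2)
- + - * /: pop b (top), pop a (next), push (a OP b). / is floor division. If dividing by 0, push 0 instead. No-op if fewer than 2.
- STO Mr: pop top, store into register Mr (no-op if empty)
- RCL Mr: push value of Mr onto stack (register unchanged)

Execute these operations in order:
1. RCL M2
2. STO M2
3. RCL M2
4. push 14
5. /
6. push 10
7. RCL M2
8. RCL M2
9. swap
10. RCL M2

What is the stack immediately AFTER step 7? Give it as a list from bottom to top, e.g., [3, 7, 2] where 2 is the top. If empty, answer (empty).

After op 1 (RCL M2): stack=[0] mem=[0,0,0,0]
After op 2 (STO M2): stack=[empty] mem=[0,0,0,0]
After op 3 (RCL M2): stack=[0] mem=[0,0,0,0]
After op 4 (push 14): stack=[0,14] mem=[0,0,0,0]
After op 5 (/): stack=[0] mem=[0,0,0,0]
After op 6 (push 10): stack=[0,10] mem=[0,0,0,0]
After op 7 (RCL M2): stack=[0,10,0] mem=[0,0,0,0]

[0, 10, 0]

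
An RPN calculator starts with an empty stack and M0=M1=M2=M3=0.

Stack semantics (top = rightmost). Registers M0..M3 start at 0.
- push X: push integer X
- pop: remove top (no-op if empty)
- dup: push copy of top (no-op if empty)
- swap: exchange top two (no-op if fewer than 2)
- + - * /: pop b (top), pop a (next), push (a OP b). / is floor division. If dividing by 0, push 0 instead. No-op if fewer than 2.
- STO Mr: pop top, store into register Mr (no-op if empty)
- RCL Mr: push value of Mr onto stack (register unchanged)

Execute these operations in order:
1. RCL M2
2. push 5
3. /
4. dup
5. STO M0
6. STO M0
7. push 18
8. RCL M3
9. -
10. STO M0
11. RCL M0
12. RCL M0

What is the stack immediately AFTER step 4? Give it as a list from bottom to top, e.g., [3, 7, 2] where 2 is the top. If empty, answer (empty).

After op 1 (RCL M2): stack=[0] mem=[0,0,0,0]
After op 2 (push 5): stack=[0,5] mem=[0,0,0,0]
After op 3 (/): stack=[0] mem=[0,0,0,0]
After op 4 (dup): stack=[0,0] mem=[0,0,0,0]

[0, 0]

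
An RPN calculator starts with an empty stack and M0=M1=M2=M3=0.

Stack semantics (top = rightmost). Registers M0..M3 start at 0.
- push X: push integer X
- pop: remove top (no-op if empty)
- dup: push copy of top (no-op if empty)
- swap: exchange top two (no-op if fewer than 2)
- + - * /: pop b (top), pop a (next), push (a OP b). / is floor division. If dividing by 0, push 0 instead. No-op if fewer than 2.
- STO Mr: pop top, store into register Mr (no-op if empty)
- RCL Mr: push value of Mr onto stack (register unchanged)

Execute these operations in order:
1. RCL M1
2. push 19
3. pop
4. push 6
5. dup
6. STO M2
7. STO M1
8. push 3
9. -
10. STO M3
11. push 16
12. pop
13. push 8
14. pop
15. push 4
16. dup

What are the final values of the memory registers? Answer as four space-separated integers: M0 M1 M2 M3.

After op 1 (RCL M1): stack=[0] mem=[0,0,0,0]
After op 2 (push 19): stack=[0,19] mem=[0,0,0,0]
After op 3 (pop): stack=[0] mem=[0,0,0,0]
After op 4 (push 6): stack=[0,6] mem=[0,0,0,0]
After op 5 (dup): stack=[0,6,6] mem=[0,0,0,0]
After op 6 (STO M2): stack=[0,6] mem=[0,0,6,0]
After op 7 (STO M1): stack=[0] mem=[0,6,6,0]
After op 8 (push 3): stack=[0,3] mem=[0,6,6,0]
After op 9 (-): stack=[-3] mem=[0,6,6,0]
After op 10 (STO M3): stack=[empty] mem=[0,6,6,-3]
After op 11 (push 16): stack=[16] mem=[0,6,6,-3]
After op 12 (pop): stack=[empty] mem=[0,6,6,-3]
After op 13 (push 8): stack=[8] mem=[0,6,6,-3]
After op 14 (pop): stack=[empty] mem=[0,6,6,-3]
After op 15 (push 4): stack=[4] mem=[0,6,6,-3]
After op 16 (dup): stack=[4,4] mem=[0,6,6,-3]

Answer: 0 6 6 -3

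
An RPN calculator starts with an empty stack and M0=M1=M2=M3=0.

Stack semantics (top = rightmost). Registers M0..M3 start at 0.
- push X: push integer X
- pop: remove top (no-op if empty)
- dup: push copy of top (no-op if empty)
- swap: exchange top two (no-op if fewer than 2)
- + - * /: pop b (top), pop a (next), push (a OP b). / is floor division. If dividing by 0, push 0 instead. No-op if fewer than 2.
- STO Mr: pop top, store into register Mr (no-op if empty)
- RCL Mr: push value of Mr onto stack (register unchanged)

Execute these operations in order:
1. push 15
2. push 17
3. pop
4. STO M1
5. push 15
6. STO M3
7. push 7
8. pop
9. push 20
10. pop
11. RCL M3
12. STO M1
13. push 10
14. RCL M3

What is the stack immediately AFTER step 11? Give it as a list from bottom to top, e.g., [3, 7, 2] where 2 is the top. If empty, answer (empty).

After op 1 (push 15): stack=[15] mem=[0,0,0,0]
After op 2 (push 17): stack=[15,17] mem=[0,0,0,0]
After op 3 (pop): stack=[15] mem=[0,0,0,0]
After op 4 (STO M1): stack=[empty] mem=[0,15,0,0]
After op 5 (push 15): stack=[15] mem=[0,15,0,0]
After op 6 (STO M3): stack=[empty] mem=[0,15,0,15]
After op 7 (push 7): stack=[7] mem=[0,15,0,15]
After op 8 (pop): stack=[empty] mem=[0,15,0,15]
After op 9 (push 20): stack=[20] mem=[0,15,0,15]
After op 10 (pop): stack=[empty] mem=[0,15,0,15]
After op 11 (RCL M3): stack=[15] mem=[0,15,0,15]

[15]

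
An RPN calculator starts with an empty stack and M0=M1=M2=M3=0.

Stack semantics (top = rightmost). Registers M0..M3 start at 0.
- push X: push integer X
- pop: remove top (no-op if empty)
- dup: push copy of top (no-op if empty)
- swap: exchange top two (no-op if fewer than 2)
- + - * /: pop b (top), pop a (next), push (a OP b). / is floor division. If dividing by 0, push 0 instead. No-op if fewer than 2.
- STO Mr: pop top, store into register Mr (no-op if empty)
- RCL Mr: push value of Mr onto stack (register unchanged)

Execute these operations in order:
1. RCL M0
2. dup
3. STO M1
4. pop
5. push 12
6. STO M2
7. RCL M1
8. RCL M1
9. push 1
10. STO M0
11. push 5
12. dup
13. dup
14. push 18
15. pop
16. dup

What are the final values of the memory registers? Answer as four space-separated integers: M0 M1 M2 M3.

Answer: 1 0 12 0

Derivation:
After op 1 (RCL M0): stack=[0] mem=[0,0,0,0]
After op 2 (dup): stack=[0,0] mem=[0,0,0,0]
After op 3 (STO M1): stack=[0] mem=[0,0,0,0]
After op 4 (pop): stack=[empty] mem=[0,0,0,0]
After op 5 (push 12): stack=[12] mem=[0,0,0,0]
After op 6 (STO M2): stack=[empty] mem=[0,0,12,0]
After op 7 (RCL M1): stack=[0] mem=[0,0,12,0]
After op 8 (RCL M1): stack=[0,0] mem=[0,0,12,0]
After op 9 (push 1): stack=[0,0,1] mem=[0,0,12,0]
After op 10 (STO M0): stack=[0,0] mem=[1,0,12,0]
After op 11 (push 5): stack=[0,0,5] mem=[1,0,12,0]
After op 12 (dup): stack=[0,0,5,5] mem=[1,0,12,0]
After op 13 (dup): stack=[0,0,5,5,5] mem=[1,0,12,0]
After op 14 (push 18): stack=[0,0,5,5,5,18] mem=[1,0,12,0]
After op 15 (pop): stack=[0,0,5,5,5] mem=[1,0,12,0]
After op 16 (dup): stack=[0,0,5,5,5,5] mem=[1,0,12,0]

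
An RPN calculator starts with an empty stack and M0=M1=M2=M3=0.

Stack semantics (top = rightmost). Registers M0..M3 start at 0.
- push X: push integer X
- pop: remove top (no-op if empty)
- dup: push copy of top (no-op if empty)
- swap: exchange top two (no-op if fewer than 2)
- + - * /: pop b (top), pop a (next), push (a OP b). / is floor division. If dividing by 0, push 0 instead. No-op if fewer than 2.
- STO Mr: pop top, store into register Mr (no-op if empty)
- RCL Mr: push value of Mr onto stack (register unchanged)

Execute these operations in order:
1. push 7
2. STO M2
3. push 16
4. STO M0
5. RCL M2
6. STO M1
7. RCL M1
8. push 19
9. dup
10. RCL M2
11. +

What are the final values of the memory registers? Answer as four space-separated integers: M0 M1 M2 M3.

Answer: 16 7 7 0

Derivation:
After op 1 (push 7): stack=[7] mem=[0,0,0,0]
After op 2 (STO M2): stack=[empty] mem=[0,0,7,0]
After op 3 (push 16): stack=[16] mem=[0,0,7,0]
After op 4 (STO M0): stack=[empty] mem=[16,0,7,0]
After op 5 (RCL M2): stack=[7] mem=[16,0,7,0]
After op 6 (STO M1): stack=[empty] mem=[16,7,7,0]
After op 7 (RCL M1): stack=[7] mem=[16,7,7,0]
After op 8 (push 19): stack=[7,19] mem=[16,7,7,0]
After op 9 (dup): stack=[7,19,19] mem=[16,7,7,0]
After op 10 (RCL M2): stack=[7,19,19,7] mem=[16,7,7,0]
After op 11 (+): stack=[7,19,26] mem=[16,7,7,0]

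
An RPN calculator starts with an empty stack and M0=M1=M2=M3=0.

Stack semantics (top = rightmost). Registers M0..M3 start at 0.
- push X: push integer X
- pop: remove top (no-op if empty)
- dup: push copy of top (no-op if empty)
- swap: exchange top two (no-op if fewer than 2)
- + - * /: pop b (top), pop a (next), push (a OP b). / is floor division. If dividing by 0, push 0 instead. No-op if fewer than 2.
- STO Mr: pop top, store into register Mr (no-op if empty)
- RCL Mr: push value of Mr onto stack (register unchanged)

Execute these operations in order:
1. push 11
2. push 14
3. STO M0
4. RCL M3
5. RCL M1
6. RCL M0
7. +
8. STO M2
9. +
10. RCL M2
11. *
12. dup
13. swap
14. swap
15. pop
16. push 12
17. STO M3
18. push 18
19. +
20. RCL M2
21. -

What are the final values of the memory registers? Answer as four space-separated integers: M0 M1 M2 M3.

After op 1 (push 11): stack=[11] mem=[0,0,0,0]
After op 2 (push 14): stack=[11,14] mem=[0,0,0,0]
After op 3 (STO M0): stack=[11] mem=[14,0,0,0]
After op 4 (RCL M3): stack=[11,0] mem=[14,0,0,0]
After op 5 (RCL M1): stack=[11,0,0] mem=[14,0,0,0]
After op 6 (RCL M0): stack=[11,0,0,14] mem=[14,0,0,0]
After op 7 (+): stack=[11,0,14] mem=[14,0,0,0]
After op 8 (STO M2): stack=[11,0] mem=[14,0,14,0]
After op 9 (+): stack=[11] mem=[14,0,14,0]
After op 10 (RCL M2): stack=[11,14] mem=[14,0,14,0]
After op 11 (*): stack=[154] mem=[14,0,14,0]
After op 12 (dup): stack=[154,154] mem=[14,0,14,0]
After op 13 (swap): stack=[154,154] mem=[14,0,14,0]
After op 14 (swap): stack=[154,154] mem=[14,0,14,0]
After op 15 (pop): stack=[154] mem=[14,0,14,0]
After op 16 (push 12): stack=[154,12] mem=[14,0,14,0]
After op 17 (STO M3): stack=[154] mem=[14,0,14,12]
After op 18 (push 18): stack=[154,18] mem=[14,0,14,12]
After op 19 (+): stack=[172] mem=[14,0,14,12]
After op 20 (RCL M2): stack=[172,14] mem=[14,0,14,12]
After op 21 (-): stack=[158] mem=[14,0,14,12]

Answer: 14 0 14 12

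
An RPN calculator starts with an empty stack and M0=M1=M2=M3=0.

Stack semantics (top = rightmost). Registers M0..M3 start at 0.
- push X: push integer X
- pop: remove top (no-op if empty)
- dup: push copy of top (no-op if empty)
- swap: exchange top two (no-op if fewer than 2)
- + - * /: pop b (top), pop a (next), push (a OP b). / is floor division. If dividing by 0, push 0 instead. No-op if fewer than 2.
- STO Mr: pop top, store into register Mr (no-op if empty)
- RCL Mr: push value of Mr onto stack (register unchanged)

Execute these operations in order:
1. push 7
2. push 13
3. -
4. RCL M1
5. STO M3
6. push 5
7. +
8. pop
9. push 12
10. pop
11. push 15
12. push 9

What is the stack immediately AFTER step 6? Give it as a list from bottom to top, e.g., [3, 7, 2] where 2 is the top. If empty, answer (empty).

After op 1 (push 7): stack=[7] mem=[0,0,0,0]
After op 2 (push 13): stack=[7,13] mem=[0,0,0,0]
After op 3 (-): stack=[-6] mem=[0,0,0,0]
After op 4 (RCL M1): stack=[-6,0] mem=[0,0,0,0]
After op 5 (STO M3): stack=[-6] mem=[0,0,0,0]
After op 6 (push 5): stack=[-6,5] mem=[0,0,0,0]

[-6, 5]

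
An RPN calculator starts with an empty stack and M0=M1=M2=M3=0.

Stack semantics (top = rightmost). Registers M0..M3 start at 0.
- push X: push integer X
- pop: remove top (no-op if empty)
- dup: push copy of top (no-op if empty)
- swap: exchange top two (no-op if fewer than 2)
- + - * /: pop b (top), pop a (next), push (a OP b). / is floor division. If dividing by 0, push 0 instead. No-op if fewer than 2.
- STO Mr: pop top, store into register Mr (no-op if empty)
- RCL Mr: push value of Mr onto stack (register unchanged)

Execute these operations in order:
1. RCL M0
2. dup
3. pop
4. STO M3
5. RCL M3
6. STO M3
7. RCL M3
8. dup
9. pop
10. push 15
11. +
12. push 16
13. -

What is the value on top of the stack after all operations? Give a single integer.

Answer: -1

Derivation:
After op 1 (RCL M0): stack=[0] mem=[0,0,0,0]
After op 2 (dup): stack=[0,0] mem=[0,0,0,0]
After op 3 (pop): stack=[0] mem=[0,0,0,0]
After op 4 (STO M3): stack=[empty] mem=[0,0,0,0]
After op 5 (RCL M3): stack=[0] mem=[0,0,0,0]
After op 6 (STO M3): stack=[empty] mem=[0,0,0,0]
After op 7 (RCL M3): stack=[0] mem=[0,0,0,0]
After op 8 (dup): stack=[0,0] mem=[0,0,0,0]
After op 9 (pop): stack=[0] mem=[0,0,0,0]
After op 10 (push 15): stack=[0,15] mem=[0,0,0,0]
After op 11 (+): stack=[15] mem=[0,0,0,0]
After op 12 (push 16): stack=[15,16] mem=[0,0,0,0]
After op 13 (-): stack=[-1] mem=[0,0,0,0]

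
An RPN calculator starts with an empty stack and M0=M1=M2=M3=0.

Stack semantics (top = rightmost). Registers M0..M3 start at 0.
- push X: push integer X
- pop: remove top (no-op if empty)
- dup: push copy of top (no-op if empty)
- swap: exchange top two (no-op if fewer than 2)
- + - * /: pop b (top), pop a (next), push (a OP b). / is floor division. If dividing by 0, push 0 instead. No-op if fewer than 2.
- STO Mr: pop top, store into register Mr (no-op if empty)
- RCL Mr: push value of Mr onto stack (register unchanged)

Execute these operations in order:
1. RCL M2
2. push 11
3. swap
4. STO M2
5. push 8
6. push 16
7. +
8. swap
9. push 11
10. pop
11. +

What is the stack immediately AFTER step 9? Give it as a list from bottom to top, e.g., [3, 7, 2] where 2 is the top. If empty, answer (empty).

After op 1 (RCL M2): stack=[0] mem=[0,0,0,0]
After op 2 (push 11): stack=[0,11] mem=[0,0,0,0]
After op 3 (swap): stack=[11,0] mem=[0,0,0,0]
After op 4 (STO M2): stack=[11] mem=[0,0,0,0]
After op 5 (push 8): stack=[11,8] mem=[0,0,0,0]
After op 6 (push 16): stack=[11,8,16] mem=[0,0,0,0]
After op 7 (+): stack=[11,24] mem=[0,0,0,0]
After op 8 (swap): stack=[24,11] mem=[0,0,0,0]
After op 9 (push 11): stack=[24,11,11] mem=[0,0,0,0]

[24, 11, 11]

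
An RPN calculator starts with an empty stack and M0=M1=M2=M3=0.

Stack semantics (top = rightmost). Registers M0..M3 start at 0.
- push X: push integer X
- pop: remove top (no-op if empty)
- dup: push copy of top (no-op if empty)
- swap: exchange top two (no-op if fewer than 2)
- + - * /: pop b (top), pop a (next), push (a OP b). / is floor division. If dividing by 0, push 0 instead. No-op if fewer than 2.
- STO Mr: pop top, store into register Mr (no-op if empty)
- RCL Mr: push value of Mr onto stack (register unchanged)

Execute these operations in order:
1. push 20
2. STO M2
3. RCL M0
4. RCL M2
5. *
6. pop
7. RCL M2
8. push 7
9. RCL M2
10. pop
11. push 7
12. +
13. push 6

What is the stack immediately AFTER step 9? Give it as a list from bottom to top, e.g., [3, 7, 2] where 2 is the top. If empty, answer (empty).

After op 1 (push 20): stack=[20] mem=[0,0,0,0]
After op 2 (STO M2): stack=[empty] mem=[0,0,20,0]
After op 3 (RCL M0): stack=[0] mem=[0,0,20,0]
After op 4 (RCL M2): stack=[0,20] mem=[0,0,20,0]
After op 5 (*): stack=[0] mem=[0,0,20,0]
After op 6 (pop): stack=[empty] mem=[0,0,20,0]
After op 7 (RCL M2): stack=[20] mem=[0,0,20,0]
After op 8 (push 7): stack=[20,7] mem=[0,0,20,0]
After op 9 (RCL M2): stack=[20,7,20] mem=[0,0,20,0]

[20, 7, 20]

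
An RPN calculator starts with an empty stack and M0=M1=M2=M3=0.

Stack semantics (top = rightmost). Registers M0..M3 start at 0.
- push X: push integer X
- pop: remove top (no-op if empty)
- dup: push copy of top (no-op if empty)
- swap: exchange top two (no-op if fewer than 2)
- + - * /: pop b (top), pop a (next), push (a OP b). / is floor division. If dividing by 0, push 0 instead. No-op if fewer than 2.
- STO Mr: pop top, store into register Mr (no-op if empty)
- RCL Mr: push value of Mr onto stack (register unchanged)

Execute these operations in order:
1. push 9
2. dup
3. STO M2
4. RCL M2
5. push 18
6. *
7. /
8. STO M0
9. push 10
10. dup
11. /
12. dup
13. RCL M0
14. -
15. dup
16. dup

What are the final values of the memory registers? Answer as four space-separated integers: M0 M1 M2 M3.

Answer: 0 0 9 0

Derivation:
After op 1 (push 9): stack=[9] mem=[0,0,0,0]
After op 2 (dup): stack=[9,9] mem=[0,0,0,0]
After op 3 (STO M2): stack=[9] mem=[0,0,9,0]
After op 4 (RCL M2): stack=[9,9] mem=[0,0,9,0]
After op 5 (push 18): stack=[9,9,18] mem=[0,0,9,0]
After op 6 (*): stack=[9,162] mem=[0,0,9,0]
After op 7 (/): stack=[0] mem=[0,0,9,0]
After op 8 (STO M0): stack=[empty] mem=[0,0,9,0]
After op 9 (push 10): stack=[10] mem=[0,0,9,0]
After op 10 (dup): stack=[10,10] mem=[0,0,9,0]
After op 11 (/): stack=[1] mem=[0,0,9,0]
After op 12 (dup): stack=[1,1] mem=[0,0,9,0]
After op 13 (RCL M0): stack=[1,1,0] mem=[0,0,9,0]
After op 14 (-): stack=[1,1] mem=[0,0,9,0]
After op 15 (dup): stack=[1,1,1] mem=[0,0,9,0]
After op 16 (dup): stack=[1,1,1,1] mem=[0,0,9,0]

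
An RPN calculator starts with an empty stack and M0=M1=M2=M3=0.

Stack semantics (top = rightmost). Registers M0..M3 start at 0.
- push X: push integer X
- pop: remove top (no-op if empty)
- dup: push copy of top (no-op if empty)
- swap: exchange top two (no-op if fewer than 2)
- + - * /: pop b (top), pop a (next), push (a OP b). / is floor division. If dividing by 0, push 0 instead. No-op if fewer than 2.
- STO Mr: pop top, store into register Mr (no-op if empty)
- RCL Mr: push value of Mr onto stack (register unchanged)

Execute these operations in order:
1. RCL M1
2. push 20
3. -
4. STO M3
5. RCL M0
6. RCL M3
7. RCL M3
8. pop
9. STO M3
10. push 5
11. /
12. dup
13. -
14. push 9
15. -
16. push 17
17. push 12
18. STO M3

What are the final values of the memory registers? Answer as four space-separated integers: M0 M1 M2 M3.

Answer: 0 0 0 12

Derivation:
After op 1 (RCL M1): stack=[0] mem=[0,0,0,0]
After op 2 (push 20): stack=[0,20] mem=[0,0,0,0]
After op 3 (-): stack=[-20] mem=[0,0,0,0]
After op 4 (STO M3): stack=[empty] mem=[0,0,0,-20]
After op 5 (RCL M0): stack=[0] mem=[0,0,0,-20]
After op 6 (RCL M3): stack=[0,-20] mem=[0,0,0,-20]
After op 7 (RCL M3): stack=[0,-20,-20] mem=[0,0,0,-20]
After op 8 (pop): stack=[0,-20] mem=[0,0,0,-20]
After op 9 (STO M3): stack=[0] mem=[0,0,0,-20]
After op 10 (push 5): stack=[0,5] mem=[0,0,0,-20]
After op 11 (/): stack=[0] mem=[0,0,0,-20]
After op 12 (dup): stack=[0,0] mem=[0,0,0,-20]
After op 13 (-): stack=[0] mem=[0,0,0,-20]
After op 14 (push 9): stack=[0,9] mem=[0,0,0,-20]
After op 15 (-): stack=[-9] mem=[0,0,0,-20]
After op 16 (push 17): stack=[-9,17] mem=[0,0,0,-20]
After op 17 (push 12): stack=[-9,17,12] mem=[0,0,0,-20]
After op 18 (STO M3): stack=[-9,17] mem=[0,0,0,12]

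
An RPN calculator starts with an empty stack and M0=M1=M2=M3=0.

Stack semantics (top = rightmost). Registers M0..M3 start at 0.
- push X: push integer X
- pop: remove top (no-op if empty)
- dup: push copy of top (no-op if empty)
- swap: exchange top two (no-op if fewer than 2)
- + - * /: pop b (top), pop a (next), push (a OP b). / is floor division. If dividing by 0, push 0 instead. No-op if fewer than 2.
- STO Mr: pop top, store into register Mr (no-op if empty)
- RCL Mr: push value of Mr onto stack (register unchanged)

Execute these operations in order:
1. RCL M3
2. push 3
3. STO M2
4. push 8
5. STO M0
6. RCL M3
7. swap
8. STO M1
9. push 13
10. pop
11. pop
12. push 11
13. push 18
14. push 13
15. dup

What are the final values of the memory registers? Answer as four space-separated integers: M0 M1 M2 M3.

Answer: 8 0 3 0

Derivation:
After op 1 (RCL M3): stack=[0] mem=[0,0,0,0]
After op 2 (push 3): stack=[0,3] mem=[0,0,0,0]
After op 3 (STO M2): stack=[0] mem=[0,0,3,0]
After op 4 (push 8): stack=[0,8] mem=[0,0,3,0]
After op 5 (STO M0): stack=[0] mem=[8,0,3,0]
After op 6 (RCL M3): stack=[0,0] mem=[8,0,3,0]
After op 7 (swap): stack=[0,0] mem=[8,0,3,0]
After op 8 (STO M1): stack=[0] mem=[8,0,3,0]
After op 9 (push 13): stack=[0,13] mem=[8,0,3,0]
After op 10 (pop): stack=[0] mem=[8,0,3,0]
After op 11 (pop): stack=[empty] mem=[8,0,3,0]
After op 12 (push 11): stack=[11] mem=[8,0,3,0]
After op 13 (push 18): stack=[11,18] mem=[8,0,3,0]
After op 14 (push 13): stack=[11,18,13] mem=[8,0,3,0]
After op 15 (dup): stack=[11,18,13,13] mem=[8,0,3,0]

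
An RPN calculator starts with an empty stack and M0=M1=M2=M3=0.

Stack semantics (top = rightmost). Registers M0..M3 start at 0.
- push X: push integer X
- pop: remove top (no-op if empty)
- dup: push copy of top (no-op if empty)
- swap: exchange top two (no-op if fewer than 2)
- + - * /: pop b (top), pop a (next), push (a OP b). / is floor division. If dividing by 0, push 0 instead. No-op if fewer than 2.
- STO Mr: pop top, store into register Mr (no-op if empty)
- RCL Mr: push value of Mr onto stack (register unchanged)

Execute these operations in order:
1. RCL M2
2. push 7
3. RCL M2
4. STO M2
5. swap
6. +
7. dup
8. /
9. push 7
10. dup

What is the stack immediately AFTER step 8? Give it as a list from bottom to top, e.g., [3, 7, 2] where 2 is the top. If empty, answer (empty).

After op 1 (RCL M2): stack=[0] mem=[0,0,0,0]
After op 2 (push 7): stack=[0,7] mem=[0,0,0,0]
After op 3 (RCL M2): stack=[0,7,0] mem=[0,0,0,0]
After op 4 (STO M2): stack=[0,7] mem=[0,0,0,0]
After op 5 (swap): stack=[7,0] mem=[0,0,0,0]
After op 6 (+): stack=[7] mem=[0,0,0,0]
After op 7 (dup): stack=[7,7] mem=[0,0,0,0]
After op 8 (/): stack=[1] mem=[0,0,0,0]

[1]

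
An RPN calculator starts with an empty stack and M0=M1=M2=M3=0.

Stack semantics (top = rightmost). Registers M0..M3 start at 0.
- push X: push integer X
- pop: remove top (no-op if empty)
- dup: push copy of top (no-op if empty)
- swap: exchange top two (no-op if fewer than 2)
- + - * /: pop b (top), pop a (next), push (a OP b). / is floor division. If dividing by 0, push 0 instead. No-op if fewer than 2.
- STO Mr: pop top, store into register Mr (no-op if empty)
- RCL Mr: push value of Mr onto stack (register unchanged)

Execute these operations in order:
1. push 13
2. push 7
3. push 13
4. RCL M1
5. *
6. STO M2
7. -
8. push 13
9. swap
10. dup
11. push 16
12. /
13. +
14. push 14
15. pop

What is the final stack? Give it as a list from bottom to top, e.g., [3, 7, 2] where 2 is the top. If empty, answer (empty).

Answer: [13, 6]

Derivation:
After op 1 (push 13): stack=[13] mem=[0,0,0,0]
After op 2 (push 7): stack=[13,7] mem=[0,0,0,0]
After op 3 (push 13): stack=[13,7,13] mem=[0,0,0,0]
After op 4 (RCL M1): stack=[13,7,13,0] mem=[0,0,0,0]
After op 5 (*): stack=[13,7,0] mem=[0,0,0,0]
After op 6 (STO M2): stack=[13,7] mem=[0,0,0,0]
After op 7 (-): stack=[6] mem=[0,0,0,0]
After op 8 (push 13): stack=[6,13] mem=[0,0,0,0]
After op 9 (swap): stack=[13,6] mem=[0,0,0,0]
After op 10 (dup): stack=[13,6,6] mem=[0,0,0,0]
After op 11 (push 16): stack=[13,6,6,16] mem=[0,0,0,0]
After op 12 (/): stack=[13,6,0] mem=[0,0,0,0]
After op 13 (+): stack=[13,6] mem=[0,0,0,0]
After op 14 (push 14): stack=[13,6,14] mem=[0,0,0,0]
After op 15 (pop): stack=[13,6] mem=[0,0,0,0]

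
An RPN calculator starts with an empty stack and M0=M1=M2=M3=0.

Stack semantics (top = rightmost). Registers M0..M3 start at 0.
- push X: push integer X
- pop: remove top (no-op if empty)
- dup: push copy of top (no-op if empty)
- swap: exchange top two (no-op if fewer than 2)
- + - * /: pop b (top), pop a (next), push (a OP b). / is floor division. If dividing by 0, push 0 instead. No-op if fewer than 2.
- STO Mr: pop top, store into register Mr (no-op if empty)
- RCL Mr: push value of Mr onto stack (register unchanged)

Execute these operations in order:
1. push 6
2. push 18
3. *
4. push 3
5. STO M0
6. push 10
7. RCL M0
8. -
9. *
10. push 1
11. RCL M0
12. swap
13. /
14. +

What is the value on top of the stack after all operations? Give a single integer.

After op 1 (push 6): stack=[6] mem=[0,0,0,0]
After op 2 (push 18): stack=[6,18] mem=[0,0,0,0]
After op 3 (*): stack=[108] mem=[0,0,0,0]
After op 4 (push 3): stack=[108,3] mem=[0,0,0,0]
After op 5 (STO M0): stack=[108] mem=[3,0,0,0]
After op 6 (push 10): stack=[108,10] mem=[3,0,0,0]
After op 7 (RCL M0): stack=[108,10,3] mem=[3,0,0,0]
After op 8 (-): stack=[108,7] mem=[3,0,0,0]
After op 9 (*): stack=[756] mem=[3,0,0,0]
After op 10 (push 1): stack=[756,1] mem=[3,0,0,0]
After op 11 (RCL M0): stack=[756,1,3] mem=[3,0,0,0]
After op 12 (swap): stack=[756,3,1] mem=[3,0,0,0]
After op 13 (/): stack=[756,3] mem=[3,0,0,0]
After op 14 (+): stack=[759] mem=[3,0,0,0]

Answer: 759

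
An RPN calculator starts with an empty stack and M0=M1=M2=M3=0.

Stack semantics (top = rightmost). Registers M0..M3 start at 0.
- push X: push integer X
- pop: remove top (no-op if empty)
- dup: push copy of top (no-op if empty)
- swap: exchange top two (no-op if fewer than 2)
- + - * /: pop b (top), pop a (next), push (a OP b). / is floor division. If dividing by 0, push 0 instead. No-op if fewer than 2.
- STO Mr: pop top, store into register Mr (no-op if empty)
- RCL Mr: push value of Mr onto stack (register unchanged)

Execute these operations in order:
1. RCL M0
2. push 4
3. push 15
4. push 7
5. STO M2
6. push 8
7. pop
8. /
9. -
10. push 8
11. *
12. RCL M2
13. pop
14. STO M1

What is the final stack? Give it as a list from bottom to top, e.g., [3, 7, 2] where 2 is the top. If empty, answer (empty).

After op 1 (RCL M0): stack=[0] mem=[0,0,0,0]
After op 2 (push 4): stack=[0,4] mem=[0,0,0,0]
After op 3 (push 15): stack=[0,4,15] mem=[0,0,0,0]
After op 4 (push 7): stack=[0,4,15,7] mem=[0,0,0,0]
After op 5 (STO M2): stack=[0,4,15] mem=[0,0,7,0]
After op 6 (push 8): stack=[0,4,15,8] mem=[0,0,7,0]
After op 7 (pop): stack=[0,4,15] mem=[0,0,7,0]
After op 8 (/): stack=[0,0] mem=[0,0,7,0]
After op 9 (-): stack=[0] mem=[0,0,7,0]
After op 10 (push 8): stack=[0,8] mem=[0,0,7,0]
After op 11 (*): stack=[0] mem=[0,0,7,0]
After op 12 (RCL M2): stack=[0,7] mem=[0,0,7,0]
After op 13 (pop): stack=[0] mem=[0,0,7,0]
After op 14 (STO M1): stack=[empty] mem=[0,0,7,0]

Answer: (empty)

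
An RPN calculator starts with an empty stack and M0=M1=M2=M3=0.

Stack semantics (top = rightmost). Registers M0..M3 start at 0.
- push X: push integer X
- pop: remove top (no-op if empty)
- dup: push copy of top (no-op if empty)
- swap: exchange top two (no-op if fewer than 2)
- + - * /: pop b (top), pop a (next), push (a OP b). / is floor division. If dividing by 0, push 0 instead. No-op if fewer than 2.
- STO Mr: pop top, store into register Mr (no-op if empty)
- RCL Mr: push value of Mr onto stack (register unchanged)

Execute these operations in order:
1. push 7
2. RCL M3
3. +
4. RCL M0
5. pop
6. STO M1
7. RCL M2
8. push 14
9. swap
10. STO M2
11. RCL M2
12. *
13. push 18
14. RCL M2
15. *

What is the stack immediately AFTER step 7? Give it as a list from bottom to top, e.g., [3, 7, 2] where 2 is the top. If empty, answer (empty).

After op 1 (push 7): stack=[7] mem=[0,0,0,0]
After op 2 (RCL M3): stack=[7,0] mem=[0,0,0,0]
After op 3 (+): stack=[7] mem=[0,0,0,0]
After op 4 (RCL M0): stack=[7,0] mem=[0,0,0,0]
After op 5 (pop): stack=[7] mem=[0,0,0,0]
After op 6 (STO M1): stack=[empty] mem=[0,7,0,0]
After op 7 (RCL M2): stack=[0] mem=[0,7,0,0]

[0]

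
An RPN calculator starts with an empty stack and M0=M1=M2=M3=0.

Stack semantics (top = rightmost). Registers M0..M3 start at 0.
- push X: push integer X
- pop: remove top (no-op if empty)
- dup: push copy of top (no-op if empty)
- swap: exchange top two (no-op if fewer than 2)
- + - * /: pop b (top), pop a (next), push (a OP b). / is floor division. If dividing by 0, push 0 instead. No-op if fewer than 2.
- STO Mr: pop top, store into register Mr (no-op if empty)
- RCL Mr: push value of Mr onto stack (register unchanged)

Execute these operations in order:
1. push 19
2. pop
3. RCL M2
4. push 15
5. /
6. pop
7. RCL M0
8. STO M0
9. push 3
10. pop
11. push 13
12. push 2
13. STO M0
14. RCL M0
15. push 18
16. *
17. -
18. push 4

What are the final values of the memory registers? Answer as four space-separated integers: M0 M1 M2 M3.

After op 1 (push 19): stack=[19] mem=[0,0,0,0]
After op 2 (pop): stack=[empty] mem=[0,0,0,0]
After op 3 (RCL M2): stack=[0] mem=[0,0,0,0]
After op 4 (push 15): stack=[0,15] mem=[0,0,0,0]
After op 5 (/): stack=[0] mem=[0,0,0,0]
After op 6 (pop): stack=[empty] mem=[0,0,0,0]
After op 7 (RCL M0): stack=[0] mem=[0,0,0,0]
After op 8 (STO M0): stack=[empty] mem=[0,0,0,0]
After op 9 (push 3): stack=[3] mem=[0,0,0,0]
After op 10 (pop): stack=[empty] mem=[0,0,0,0]
After op 11 (push 13): stack=[13] mem=[0,0,0,0]
After op 12 (push 2): stack=[13,2] mem=[0,0,0,0]
After op 13 (STO M0): stack=[13] mem=[2,0,0,0]
After op 14 (RCL M0): stack=[13,2] mem=[2,0,0,0]
After op 15 (push 18): stack=[13,2,18] mem=[2,0,0,0]
After op 16 (*): stack=[13,36] mem=[2,0,0,0]
After op 17 (-): stack=[-23] mem=[2,0,0,0]
After op 18 (push 4): stack=[-23,4] mem=[2,0,0,0]

Answer: 2 0 0 0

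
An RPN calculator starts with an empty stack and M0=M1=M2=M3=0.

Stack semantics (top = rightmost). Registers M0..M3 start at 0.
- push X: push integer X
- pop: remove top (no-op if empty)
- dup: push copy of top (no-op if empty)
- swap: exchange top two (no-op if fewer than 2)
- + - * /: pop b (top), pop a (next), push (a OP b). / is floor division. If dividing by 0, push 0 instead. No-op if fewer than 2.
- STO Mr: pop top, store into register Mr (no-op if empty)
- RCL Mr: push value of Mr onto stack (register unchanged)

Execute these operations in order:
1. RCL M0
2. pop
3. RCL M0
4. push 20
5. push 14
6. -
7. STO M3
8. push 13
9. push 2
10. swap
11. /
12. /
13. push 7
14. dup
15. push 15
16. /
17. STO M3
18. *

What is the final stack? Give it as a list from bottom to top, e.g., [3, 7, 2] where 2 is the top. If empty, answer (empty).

Answer: [0]

Derivation:
After op 1 (RCL M0): stack=[0] mem=[0,0,0,0]
After op 2 (pop): stack=[empty] mem=[0,0,0,0]
After op 3 (RCL M0): stack=[0] mem=[0,0,0,0]
After op 4 (push 20): stack=[0,20] mem=[0,0,0,0]
After op 5 (push 14): stack=[0,20,14] mem=[0,0,0,0]
After op 6 (-): stack=[0,6] mem=[0,0,0,0]
After op 7 (STO M3): stack=[0] mem=[0,0,0,6]
After op 8 (push 13): stack=[0,13] mem=[0,0,0,6]
After op 9 (push 2): stack=[0,13,2] mem=[0,0,0,6]
After op 10 (swap): stack=[0,2,13] mem=[0,0,0,6]
After op 11 (/): stack=[0,0] mem=[0,0,0,6]
After op 12 (/): stack=[0] mem=[0,0,0,6]
After op 13 (push 7): stack=[0,7] mem=[0,0,0,6]
After op 14 (dup): stack=[0,7,7] mem=[0,0,0,6]
After op 15 (push 15): stack=[0,7,7,15] mem=[0,0,0,6]
After op 16 (/): stack=[0,7,0] mem=[0,0,0,6]
After op 17 (STO M3): stack=[0,7] mem=[0,0,0,0]
After op 18 (*): stack=[0] mem=[0,0,0,0]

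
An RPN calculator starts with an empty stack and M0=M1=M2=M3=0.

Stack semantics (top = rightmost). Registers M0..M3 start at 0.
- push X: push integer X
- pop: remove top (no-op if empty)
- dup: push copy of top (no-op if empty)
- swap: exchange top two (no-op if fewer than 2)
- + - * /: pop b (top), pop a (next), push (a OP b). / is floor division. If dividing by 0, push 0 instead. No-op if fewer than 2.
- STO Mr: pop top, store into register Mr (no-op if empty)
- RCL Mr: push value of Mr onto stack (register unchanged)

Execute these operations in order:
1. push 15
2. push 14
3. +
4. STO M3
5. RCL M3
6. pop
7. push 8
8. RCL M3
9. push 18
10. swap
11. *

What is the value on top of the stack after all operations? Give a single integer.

After op 1 (push 15): stack=[15] mem=[0,0,0,0]
After op 2 (push 14): stack=[15,14] mem=[0,0,0,0]
After op 3 (+): stack=[29] mem=[0,0,0,0]
After op 4 (STO M3): stack=[empty] mem=[0,0,0,29]
After op 5 (RCL M3): stack=[29] mem=[0,0,0,29]
After op 6 (pop): stack=[empty] mem=[0,0,0,29]
After op 7 (push 8): stack=[8] mem=[0,0,0,29]
After op 8 (RCL M3): stack=[8,29] mem=[0,0,0,29]
After op 9 (push 18): stack=[8,29,18] mem=[0,0,0,29]
After op 10 (swap): stack=[8,18,29] mem=[0,0,0,29]
After op 11 (*): stack=[8,522] mem=[0,0,0,29]

Answer: 522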